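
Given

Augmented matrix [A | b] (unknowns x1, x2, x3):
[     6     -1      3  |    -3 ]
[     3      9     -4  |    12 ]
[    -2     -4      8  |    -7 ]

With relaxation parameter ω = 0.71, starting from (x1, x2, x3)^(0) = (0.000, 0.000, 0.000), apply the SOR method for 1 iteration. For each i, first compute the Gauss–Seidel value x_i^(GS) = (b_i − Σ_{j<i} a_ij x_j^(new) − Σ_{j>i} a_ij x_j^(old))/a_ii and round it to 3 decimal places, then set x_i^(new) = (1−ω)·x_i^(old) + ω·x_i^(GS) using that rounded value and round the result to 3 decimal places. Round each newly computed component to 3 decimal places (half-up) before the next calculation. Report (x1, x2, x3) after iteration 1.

Iteration 1:
  x1: GS value = (-3 - (-1)·0.000 - (3)·0.000) / (6) = -0.500;  x1 ← (1−ω)·0.000 + ω·-0.500 = -0.355
  x2: GS value = (12 - (3)·-0.355 - (-4)·0.000) / (9) = 1.452;  x2 ← (1−ω)·0.000 + ω·1.452 = 1.031
  x3: GS value = (-7 - (-2)·-0.355 - (-4)·1.031) / (8) = -0.448;  x3 ← (1−ω)·0.000 + ω·-0.448 = -0.318

(-0.355, 1.031, -0.318)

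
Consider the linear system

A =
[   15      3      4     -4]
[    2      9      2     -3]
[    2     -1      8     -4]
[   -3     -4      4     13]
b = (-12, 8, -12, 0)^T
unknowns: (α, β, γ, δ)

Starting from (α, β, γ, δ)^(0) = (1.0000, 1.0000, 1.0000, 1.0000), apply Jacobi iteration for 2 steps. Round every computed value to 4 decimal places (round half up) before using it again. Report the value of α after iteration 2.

Iteration 1:
  α = (-12 - (3)·1.0000 - (4)·1.0000 - (-4)·1.0000) / (15) = -1.0000
  β = (8 - (2)·1.0000 - (2)·1.0000 - (-3)·1.0000) / (9) = 0.7778
  γ = (-12 - (2)·1.0000 - (-1)·1.0000 - (-4)·1.0000) / (8) = -1.1250
  δ = (0 - (-3)·1.0000 - (-4)·1.0000 - (4)·1.0000) / (13) = 0.2308
Iteration 2:
  α = (-12 - (3)·0.7778 - (4)·-1.1250 - (-4)·0.2308) / (15) = -0.5940
  β = (8 - (2)·-1.0000 - (2)·-1.1250 - (-3)·0.2308) / (9) = 1.4380
  γ = (-12 - (2)·-1.0000 - (-1)·0.7778 - (-4)·0.2308) / (8) = -1.0374
  δ = (0 - (-3)·-1.0000 - (-4)·0.7778 - (4)·-1.1250) / (13) = 0.3547

-0.5940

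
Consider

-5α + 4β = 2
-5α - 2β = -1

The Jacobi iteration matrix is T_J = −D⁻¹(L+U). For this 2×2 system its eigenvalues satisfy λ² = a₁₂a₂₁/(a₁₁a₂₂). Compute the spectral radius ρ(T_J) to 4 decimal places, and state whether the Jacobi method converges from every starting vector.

a₁₂a₂₁/(a₁₁a₂₂) = (4)·(-5) / ((-5)·(-2)) = -2.000000
ρ = √|-2.000000| = √2.000000 = 1.4142
ρ > 1, so Jacobi diverges

1.4142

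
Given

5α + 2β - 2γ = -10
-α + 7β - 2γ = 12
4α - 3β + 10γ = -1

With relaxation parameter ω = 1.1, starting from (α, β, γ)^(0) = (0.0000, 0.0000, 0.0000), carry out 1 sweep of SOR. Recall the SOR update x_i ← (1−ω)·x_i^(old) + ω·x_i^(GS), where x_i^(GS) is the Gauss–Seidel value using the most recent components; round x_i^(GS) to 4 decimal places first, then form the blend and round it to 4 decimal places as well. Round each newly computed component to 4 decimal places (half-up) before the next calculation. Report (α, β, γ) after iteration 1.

Iteration 1:
  α: GS value = (-10 - (2)·0.0000 - (-2)·0.0000) / (5) = -2.0000;  α ← (1−ω)·0.0000 + ω·-2.0000 = -2.2000
  β: GS value = (12 - (-1)·-2.2000 - (-2)·0.0000) / (7) = 1.4000;  β ← (1−ω)·0.0000 + ω·1.4000 = 1.5400
  γ: GS value = (-1 - (4)·-2.2000 - (-3)·1.5400) / (10) = 1.2420;  γ ← (1−ω)·0.0000 + ω·1.2420 = 1.3662

(-2.2000, 1.5400, 1.3662)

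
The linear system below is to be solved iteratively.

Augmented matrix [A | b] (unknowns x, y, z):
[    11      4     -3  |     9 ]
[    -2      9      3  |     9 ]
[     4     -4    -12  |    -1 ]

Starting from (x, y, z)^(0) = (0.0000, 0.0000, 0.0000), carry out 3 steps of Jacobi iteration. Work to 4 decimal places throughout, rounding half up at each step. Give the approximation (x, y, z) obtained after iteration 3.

(0.4047, 1.0985, -0.1423)

Iteration 1:
  x = (9 - (4)·0.0000 - (-3)·0.0000) / (11) = 0.8182
  y = (9 - (-2)·0.0000 - (3)·0.0000) / (9) = 1.0000
  z = (-1 - (4)·0.0000 - (-4)·0.0000) / (-12) = 0.0833
Iteration 2:
  x = (9 - (4)·1.0000 - (-3)·0.0833) / (11) = 0.4773
  y = (9 - (-2)·0.8182 - (3)·0.0833) / (9) = 1.1541
  z = (-1 - (4)·0.8182 - (-4)·1.0000) / (-12) = 0.0227
Iteration 3:
  x = (9 - (4)·1.1541 - (-3)·0.0227) / (11) = 0.4047
  y = (9 - (-2)·0.4773 - (3)·0.0227) / (9) = 1.0985
  z = (-1 - (4)·0.4773 - (-4)·1.1541) / (-12) = -0.1423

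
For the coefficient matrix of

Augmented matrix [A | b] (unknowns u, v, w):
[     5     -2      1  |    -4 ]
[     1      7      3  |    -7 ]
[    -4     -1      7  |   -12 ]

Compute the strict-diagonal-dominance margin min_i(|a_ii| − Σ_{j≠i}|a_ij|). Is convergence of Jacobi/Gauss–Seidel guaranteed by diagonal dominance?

row 1: |5| − (2+1) = 2
row 2: |7| − (1+3) = 3
row 3: |7| − (4+1) = 2
minimum over rows = 2 → strictly diagonally dominant (convergence guaranteed)

2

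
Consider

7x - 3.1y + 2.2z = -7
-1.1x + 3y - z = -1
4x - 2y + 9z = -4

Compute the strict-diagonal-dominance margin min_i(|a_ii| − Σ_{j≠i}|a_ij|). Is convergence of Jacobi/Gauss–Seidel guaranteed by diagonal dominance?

row 1: |7| − (3.1+2.2) = 1.7
row 2: |3| − (1.1+1) = 0.9
row 3: |9| − (4+2) = 3
minimum over rows = 0.9 → strictly diagonally dominant (convergence guaranteed)

0.9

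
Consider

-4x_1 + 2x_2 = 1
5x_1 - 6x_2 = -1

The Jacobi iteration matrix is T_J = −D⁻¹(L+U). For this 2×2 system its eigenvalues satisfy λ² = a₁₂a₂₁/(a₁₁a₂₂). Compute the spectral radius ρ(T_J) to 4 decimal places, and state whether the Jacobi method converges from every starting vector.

a₁₂a₂₁/(a₁₁a₂₂) = (2)·(5) / ((-4)·(-6)) = 0.416667
ρ = √|0.416667| = √0.416667 = 0.6455
ρ < 1, so Jacobi converges

0.6455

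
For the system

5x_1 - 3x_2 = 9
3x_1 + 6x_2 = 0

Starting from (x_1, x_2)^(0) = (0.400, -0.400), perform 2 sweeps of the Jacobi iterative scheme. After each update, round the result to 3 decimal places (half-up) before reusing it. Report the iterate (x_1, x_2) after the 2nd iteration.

(1.680, -0.780)

Iteration 1:
  x_1 = (9 - (-3)·-0.400) / (5) = 1.560
  x_2 = (0 - (3)·0.400) / (6) = -0.200
Iteration 2:
  x_1 = (9 - (-3)·-0.200) / (5) = 1.680
  x_2 = (0 - (3)·1.560) / (6) = -0.780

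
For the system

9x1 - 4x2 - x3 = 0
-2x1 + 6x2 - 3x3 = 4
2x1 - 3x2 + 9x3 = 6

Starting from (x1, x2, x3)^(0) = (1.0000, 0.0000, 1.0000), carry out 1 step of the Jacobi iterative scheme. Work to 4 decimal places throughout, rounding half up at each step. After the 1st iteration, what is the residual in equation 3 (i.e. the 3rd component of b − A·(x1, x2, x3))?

Iteration 1:
  x1 = (0 - (-4)·0.0000 - (-1)·1.0000) / (9) = 0.1111
  x2 = (4 - (-2)·1.0000 - (-3)·1.0000) / (6) = 1.5000
  x3 = (6 - (2)·1.0000 - (-3)·0.0000) / (9) = 0.4444
Residual b − A·x = (5.4445, -3.4446, 6.2782)

6.2782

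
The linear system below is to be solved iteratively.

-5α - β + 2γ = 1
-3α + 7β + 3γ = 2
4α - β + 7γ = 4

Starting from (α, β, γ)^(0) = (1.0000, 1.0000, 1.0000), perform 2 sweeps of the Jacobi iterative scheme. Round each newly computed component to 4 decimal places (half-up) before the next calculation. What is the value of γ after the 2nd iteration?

Iteration 1:
  α = (1 - (-1)·1.0000 - (2)·1.0000) / (-5) = 0.0000
  β = (2 - (-3)·1.0000 - (3)·1.0000) / (7) = 0.2857
  γ = (4 - (4)·1.0000 - (-1)·1.0000) / (7) = 0.1429
Iteration 2:
  α = (1 - (-1)·0.2857 - (2)·0.1429) / (-5) = -0.2000
  β = (2 - (-3)·0.0000 - (3)·0.1429) / (7) = 0.2245
  γ = (4 - (4)·0.0000 - (-1)·0.2857) / (7) = 0.6122

0.6122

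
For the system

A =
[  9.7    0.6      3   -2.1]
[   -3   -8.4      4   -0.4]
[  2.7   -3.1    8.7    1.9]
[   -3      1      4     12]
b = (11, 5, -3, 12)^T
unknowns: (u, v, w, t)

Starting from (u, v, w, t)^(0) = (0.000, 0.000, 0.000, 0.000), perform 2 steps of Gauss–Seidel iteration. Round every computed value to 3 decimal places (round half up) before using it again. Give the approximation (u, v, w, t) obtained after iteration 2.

(1.893, -1.855, -1.968, 2.284)

Iteration 1:
  u = (11 - (0.6)·0.000 - (3)·0.000 - (-2.1)·0.000) / (9.7) = 1.134
  v = (5 - (-3)·1.134 - (4)·0.000 - (-0.4)·0.000) / (-8.4) = -1.000
  w = (-3 - (2.7)·1.134 - (-3.1)·-1.000 - (1.9)·0.000) / (8.7) = -1.053
  t = (12 - (-3)·1.134 - (1)·-1.000 - (4)·-1.053) / (12) = 1.718
Iteration 2:
  u = (11 - (0.6)·-1.000 - (3)·-1.053 - (-2.1)·1.718) / (9.7) = 1.893
  v = (5 - (-3)·1.893 - (4)·-1.053 - (-0.4)·1.718) / (-8.4) = -1.855
  w = (-3 - (2.7)·1.893 - (-3.1)·-1.855 - (1.9)·1.718) / (8.7) = -1.968
  t = (12 - (-3)·1.893 - (1)·-1.855 - (4)·-1.968) / (12) = 2.284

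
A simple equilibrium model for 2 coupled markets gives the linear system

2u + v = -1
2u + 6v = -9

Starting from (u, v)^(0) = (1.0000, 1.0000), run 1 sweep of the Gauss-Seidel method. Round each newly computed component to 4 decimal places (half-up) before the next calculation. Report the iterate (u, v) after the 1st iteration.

(-1.0000, -1.1667)

Iteration 1:
  u = (-1 - (1)·1.0000) / (2) = -1.0000
  v = (-9 - (2)·-1.0000) / (6) = -1.1667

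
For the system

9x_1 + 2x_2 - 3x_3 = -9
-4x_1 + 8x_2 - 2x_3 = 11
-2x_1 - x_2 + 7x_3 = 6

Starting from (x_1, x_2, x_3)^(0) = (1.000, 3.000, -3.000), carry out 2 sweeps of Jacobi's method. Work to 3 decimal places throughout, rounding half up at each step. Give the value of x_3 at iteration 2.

Iteration 1:
  x_1 = (-9 - (2)·3.000 - (-3)·-3.000) / (9) = -2.667
  x_2 = (11 - (-4)·1.000 - (-2)·-3.000) / (8) = 1.125
  x_3 = (6 - (-2)·1.000 - (-1)·3.000) / (7) = 1.571
Iteration 2:
  x_1 = (-9 - (2)·1.125 - (-3)·1.571) / (9) = -0.726
  x_2 = (11 - (-4)·-2.667 - (-2)·1.571) / (8) = 0.434
  x_3 = (6 - (-2)·-2.667 - (-1)·1.125) / (7) = 0.256

0.256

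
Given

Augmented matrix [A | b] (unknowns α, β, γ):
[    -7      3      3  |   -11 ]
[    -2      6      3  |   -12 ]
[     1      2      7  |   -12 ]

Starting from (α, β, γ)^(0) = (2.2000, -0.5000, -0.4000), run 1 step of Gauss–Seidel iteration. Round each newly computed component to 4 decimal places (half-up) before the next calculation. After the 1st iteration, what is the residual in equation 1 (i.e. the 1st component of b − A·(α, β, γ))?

5.9612

Iteration 1:
  α = (-11 - (3)·-0.5000 - (3)·-0.4000) / (-7) = 1.1857
  β = (-12 - (-2)·1.1857 - (3)·-0.4000) / (6) = -1.4048
  γ = (-12 - (1)·1.1857 - (2)·-1.4048) / (7) = -1.4823
Residual b − A·x = (5.9612, 3.2471, 0.0000)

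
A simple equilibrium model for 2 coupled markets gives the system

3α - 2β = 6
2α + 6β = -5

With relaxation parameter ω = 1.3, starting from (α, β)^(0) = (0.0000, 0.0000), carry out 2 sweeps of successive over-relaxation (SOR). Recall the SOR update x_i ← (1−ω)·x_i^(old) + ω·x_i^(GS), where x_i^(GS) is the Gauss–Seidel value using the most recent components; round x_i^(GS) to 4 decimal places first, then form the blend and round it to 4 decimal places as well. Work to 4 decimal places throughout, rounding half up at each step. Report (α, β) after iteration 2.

Iteration 1:
  α: GS value = (6 - (-2)·0.0000) / (3) = 2.0000;  α ← (1−ω)·0.0000 + ω·2.0000 = 2.6000
  β: GS value = (-5 - (2)·2.6000) / (6) = -1.7000;  β ← (1−ω)·0.0000 + ω·-1.7000 = -2.2100
Iteration 2:
  α: GS value = (6 - (-2)·-2.2100) / (3) = 0.5267;  α ← (1−ω)·2.6000 + ω·0.5267 = -0.0953
  β: GS value = (-5 - (2)·-0.0953) / (6) = -0.8016;  β ← (1−ω)·-2.2100 + ω·-0.8016 = -0.3791

(-0.0953, -0.3791)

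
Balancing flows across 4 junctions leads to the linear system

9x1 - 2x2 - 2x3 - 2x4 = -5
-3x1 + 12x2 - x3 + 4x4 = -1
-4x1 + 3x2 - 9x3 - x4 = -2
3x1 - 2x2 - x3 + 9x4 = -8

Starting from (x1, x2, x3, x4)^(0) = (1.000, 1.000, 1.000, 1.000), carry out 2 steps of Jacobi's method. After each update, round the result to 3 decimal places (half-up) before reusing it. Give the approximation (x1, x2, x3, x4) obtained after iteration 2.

(-0.772, 0.241, 0.244, -0.944)

Iteration 1:
  x1 = (-5 - (-2)·1.000 - (-2)·1.000 - (-2)·1.000) / (9) = 0.111
  x2 = (-1 - (-3)·1.000 - (-1)·1.000 - (4)·1.000) / (12) = -0.083
  x3 = (-2 - (-4)·1.000 - (3)·1.000 - (-1)·1.000) / (-9) = 0.000
  x4 = (-8 - (3)·1.000 - (-2)·1.000 - (-1)·1.000) / (9) = -0.889
Iteration 2:
  x1 = (-5 - (-2)·-0.083 - (-2)·0.000 - (-2)·-0.889) / (9) = -0.772
  x2 = (-1 - (-3)·0.111 - (-1)·0.000 - (4)·-0.889) / (12) = 0.241
  x3 = (-2 - (-4)·0.111 - (3)·-0.083 - (-1)·-0.889) / (-9) = 0.244
  x4 = (-8 - (3)·0.111 - (-2)·-0.083 - (-1)·0.000) / (9) = -0.944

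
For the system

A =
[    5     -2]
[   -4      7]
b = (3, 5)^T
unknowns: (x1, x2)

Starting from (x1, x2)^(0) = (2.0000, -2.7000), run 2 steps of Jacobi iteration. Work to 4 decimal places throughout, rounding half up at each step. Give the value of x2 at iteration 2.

Iteration 1:
  x1 = (3 - (-2)·-2.7000) / (5) = -0.4800
  x2 = (5 - (-4)·2.0000) / (7) = 1.8571
Iteration 2:
  x1 = (3 - (-2)·1.8571) / (5) = 1.3428
  x2 = (5 - (-4)·-0.4800) / (7) = 0.4400

0.4400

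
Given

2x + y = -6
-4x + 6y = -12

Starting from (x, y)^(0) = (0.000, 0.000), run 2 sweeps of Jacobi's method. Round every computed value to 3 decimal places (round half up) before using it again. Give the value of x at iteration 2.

Iteration 1:
  x = (-6 - (1)·0.000) / (2) = -3.000
  y = (-12 - (-4)·0.000) / (6) = -2.000
Iteration 2:
  x = (-6 - (1)·-2.000) / (2) = -2.000
  y = (-12 - (-4)·-3.000) / (6) = -4.000

-2.000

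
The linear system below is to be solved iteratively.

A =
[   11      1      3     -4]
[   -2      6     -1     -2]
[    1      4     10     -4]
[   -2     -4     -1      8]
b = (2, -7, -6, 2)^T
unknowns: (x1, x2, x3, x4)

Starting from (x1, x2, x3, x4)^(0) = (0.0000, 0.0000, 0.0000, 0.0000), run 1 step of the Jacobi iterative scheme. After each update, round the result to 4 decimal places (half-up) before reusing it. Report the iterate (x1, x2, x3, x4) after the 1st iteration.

(0.1818, -1.1667, -0.6000, 0.2500)

Iteration 1:
  x1 = (2 - (1)·0.0000 - (3)·0.0000 - (-4)·0.0000) / (11) = 0.1818
  x2 = (-7 - (-2)·0.0000 - (-1)·0.0000 - (-2)·0.0000) / (6) = -1.1667
  x3 = (-6 - (1)·0.0000 - (4)·0.0000 - (-4)·0.0000) / (10) = -0.6000
  x4 = (2 - (-2)·0.0000 - (-4)·0.0000 - (-1)·0.0000) / (8) = 0.2500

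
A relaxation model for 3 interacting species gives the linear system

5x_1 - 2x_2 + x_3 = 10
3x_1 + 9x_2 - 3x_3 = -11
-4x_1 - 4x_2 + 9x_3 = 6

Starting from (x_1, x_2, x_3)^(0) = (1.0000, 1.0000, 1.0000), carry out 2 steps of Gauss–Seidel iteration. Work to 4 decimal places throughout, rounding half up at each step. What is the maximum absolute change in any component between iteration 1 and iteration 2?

Iteration 1:
  x_1 = (10 - (-2)·1.0000 - (1)·1.0000) / (5) = 2.2000
  x_2 = (-11 - (3)·2.2000 - (-3)·1.0000) / (9) = -1.6222
  x_3 = (6 - (-4)·2.2000 - (-4)·-1.6222) / (9) = 0.9235
Iteration 2:
  x_1 = (10 - (-2)·-1.6222 - (1)·0.9235) / (5) = 1.1664
  x_2 = (-11 - (3)·1.1664 - (-3)·0.9235) / (9) = -1.3032
  x_3 = (6 - (-4)·1.1664 - (-4)·-1.3032) / (9) = 0.6059
Change: (-1.0336, 0.3190, -0.3176) → max |·| = 1.0336

1.0336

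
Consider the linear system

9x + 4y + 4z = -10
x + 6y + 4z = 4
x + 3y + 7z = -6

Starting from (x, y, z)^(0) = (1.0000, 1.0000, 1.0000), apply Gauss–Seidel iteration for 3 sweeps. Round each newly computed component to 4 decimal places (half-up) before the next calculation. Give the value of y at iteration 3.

Iteration 1:
  x = (-10 - (4)·1.0000 - (4)·1.0000) / (9) = -2.0000
  y = (4 - (1)·-2.0000 - (4)·1.0000) / (6) = 0.3333
  z = (-6 - (1)·-2.0000 - (3)·0.3333) / (7) = -0.7143
Iteration 2:
  x = (-10 - (4)·0.3333 - (4)·-0.7143) / (9) = -0.9418
  y = (4 - (1)·-0.9418 - (4)·-0.7143) / (6) = 1.2998
  z = (-6 - (1)·-0.9418 - (3)·1.2998) / (7) = -1.2797
Iteration 3:
  x = (-10 - (4)·1.2998 - (4)·-1.2797) / (9) = -1.1200
  y = (4 - (1)·-1.1200 - (4)·-1.2797) / (6) = 1.7065
  z = (-6 - (1)·-1.1200 - (3)·1.7065) / (7) = -1.4285

1.7065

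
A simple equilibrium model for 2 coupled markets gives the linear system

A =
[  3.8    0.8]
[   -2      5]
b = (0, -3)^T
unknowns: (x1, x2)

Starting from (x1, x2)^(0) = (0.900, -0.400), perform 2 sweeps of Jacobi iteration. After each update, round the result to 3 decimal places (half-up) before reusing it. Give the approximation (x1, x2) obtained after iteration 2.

(0.051, -0.566)

Iteration 1:
  x1 = (0 - (0.8)·-0.400) / (3.8) = 0.084
  x2 = (-3 - (-2)·0.900) / (5) = -0.240
Iteration 2:
  x1 = (0 - (0.8)·-0.240) / (3.8) = 0.051
  x2 = (-3 - (-2)·0.084) / (5) = -0.566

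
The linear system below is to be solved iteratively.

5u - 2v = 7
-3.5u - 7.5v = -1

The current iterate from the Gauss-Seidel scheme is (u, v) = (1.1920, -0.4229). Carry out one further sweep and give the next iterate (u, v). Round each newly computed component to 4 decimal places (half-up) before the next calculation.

(1.2308, -0.4410)

One sweep:
  u = (7 - (-2)·-0.4229) / (5) = 1.2308
  v = (-1 - (-3.5)·1.2308) / (-7.5) = -0.4410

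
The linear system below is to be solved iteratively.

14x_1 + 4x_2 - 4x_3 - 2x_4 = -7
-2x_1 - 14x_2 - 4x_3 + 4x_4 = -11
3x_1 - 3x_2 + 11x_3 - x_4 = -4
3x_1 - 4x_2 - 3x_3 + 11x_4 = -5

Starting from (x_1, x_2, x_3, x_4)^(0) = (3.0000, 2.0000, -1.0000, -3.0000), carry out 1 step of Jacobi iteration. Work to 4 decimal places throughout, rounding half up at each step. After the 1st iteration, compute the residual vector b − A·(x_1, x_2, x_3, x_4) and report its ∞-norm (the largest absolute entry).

Iteration 1:
  x_1 = (-7 - (4)·2.0000 - (-4)·-1.0000 - (-2)·-3.0000) / (14) = -1.7857
  x_2 = (-11 - (-2)·3.0000 - (-4)·-1.0000 - (4)·-3.0000) / (-14) = -0.2143
  x_3 = (-4 - (3)·3.0000 - (-3)·2.0000 - (-1)·-3.0000) / (11) = -0.9091
  x_4 = (-5 - (3)·3.0000 - (-4)·2.0000 - (-3)·-1.0000) / (11) = -0.8182
Residual b − A·x = (13.5842, -17.9352, 9.8961, 5.7728); ∞-norm = 17.9352

17.9352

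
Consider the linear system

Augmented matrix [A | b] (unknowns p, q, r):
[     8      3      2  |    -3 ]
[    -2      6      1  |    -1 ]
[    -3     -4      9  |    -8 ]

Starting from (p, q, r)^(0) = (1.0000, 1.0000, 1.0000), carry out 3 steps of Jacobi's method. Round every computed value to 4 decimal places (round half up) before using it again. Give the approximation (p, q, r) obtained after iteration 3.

(0.1111, -0.0787, -1.2186)

Iteration 1:
  p = (-3 - (3)·1.0000 - (2)·1.0000) / (8) = -1.0000
  q = (-1 - (-2)·1.0000 - (1)·1.0000) / (6) = 0.0000
  r = (-8 - (-3)·1.0000 - (-4)·1.0000) / (9) = -0.1111
Iteration 2:
  p = (-3 - (3)·0.0000 - (2)·-0.1111) / (8) = -0.3472
  q = (-1 - (-2)·-1.0000 - (1)·-0.1111) / (6) = -0.4815
  r = (-8 - (-3)·-1.0000 - (-4)·0.0000) / (9) = -1.2222
Iteration 3:
  p = (-3 - (3)·-0.4815 - (2)·-1.2222) / (8) = 0.1111
  q = (-1 - (-2)·-0.3472 - (1)·-1.2222) / (6) = -0.0787
  r = (-8 - (-3)·-0.3472 - (-4)·-0.4815) / (9) = -1.2186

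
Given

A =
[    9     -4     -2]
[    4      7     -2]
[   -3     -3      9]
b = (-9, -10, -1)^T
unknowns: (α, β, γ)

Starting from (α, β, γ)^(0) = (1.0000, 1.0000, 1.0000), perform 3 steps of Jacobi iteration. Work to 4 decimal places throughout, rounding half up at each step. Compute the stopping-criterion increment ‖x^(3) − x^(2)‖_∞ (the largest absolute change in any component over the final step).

0.3603

Iteration 1:
  α = (-9 - (-4)·1.0000 - (-2)·1.0000) / (9) = -0.3333
  β = (-10 - (4)·1.0000 - (-2)·1.0000) / (7) = -1.7143
  γ = (-1 - (-3)·1.0000 - (-3)·1.0000) / (9) = 0.5556
Iteration 2:
  α = (-9 - (-4)·-1.7143 - (-2)·0.5556) / (9) = -1.6384
  β = (-10 - (4)·-0.3333 - (-2)·0.5556) / (7) = -1.0794
  γ = (-1 - (-3)·-0.3333 - (-3)·-1.7143) / (9) = -0.7936
Iteration 3:
  α = (-9 - (-4)·-1.0794 - (-2)·-0.7936) / (9) = -1.6561
  β = (-10 - (4)·-1.6384 - (-2)·-0.7936) / (7) = -0.7191
  γ = (-1 - (-3)·-1.6384 - (-3)·-1.0794) / (9) = -1.0170
Change: (-0.0177, 0.3603, -0.2234) → max |·| = 0.3603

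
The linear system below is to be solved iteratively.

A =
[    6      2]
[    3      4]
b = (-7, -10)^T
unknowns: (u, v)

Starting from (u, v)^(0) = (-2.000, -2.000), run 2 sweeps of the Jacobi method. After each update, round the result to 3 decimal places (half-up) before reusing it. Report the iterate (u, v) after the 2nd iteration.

(-0.833, -2.125)

Iteration 1:
  u = (-7 - (2)·-2.000) / (6) = -0.500
  v = (-10 - (3)·-2.000) / (4) = -1.000
Iteration 2:
  u = (-7 - (2)·-1.000) / (6) = -0.833
  v = (-10 - (3)·-0.500) / (4) = -2.125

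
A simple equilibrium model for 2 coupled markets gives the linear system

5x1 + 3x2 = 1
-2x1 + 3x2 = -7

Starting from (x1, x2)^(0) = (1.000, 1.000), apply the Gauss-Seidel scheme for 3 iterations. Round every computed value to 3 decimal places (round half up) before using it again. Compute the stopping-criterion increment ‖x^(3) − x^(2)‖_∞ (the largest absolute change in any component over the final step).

Iteration 1:
  x1 = (1 - (3)·1.000) / (5) = -0.400
  x2 = (-7 - (-2)·-0.400) / (3) = -2.600
Iteration 2:
  x1 = (1 - (3)·-2.600) / (5) = 1.760
  x2 = (-7 - (-2)·1.760) / (3) = -1.160
Iteration 3:
  x1 = (1 - (3)·-1.160) / (5) = 0.896
  x2 = (-7 - (-2)·0.896) / (3) = -1.736
Change: (-0.864, -0.576) → max |·| = 0.864

0.864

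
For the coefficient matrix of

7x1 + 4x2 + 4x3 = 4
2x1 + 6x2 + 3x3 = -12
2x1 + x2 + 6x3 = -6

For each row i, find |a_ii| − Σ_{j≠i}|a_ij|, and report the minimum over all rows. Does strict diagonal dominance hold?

row 1: |7| − (4+4) = -1
row 2: |6| − (2+3) = 1
row 3: |6| − (2+1) = 3
minimum over rows = -1 → not strictly diagonally dominant

-1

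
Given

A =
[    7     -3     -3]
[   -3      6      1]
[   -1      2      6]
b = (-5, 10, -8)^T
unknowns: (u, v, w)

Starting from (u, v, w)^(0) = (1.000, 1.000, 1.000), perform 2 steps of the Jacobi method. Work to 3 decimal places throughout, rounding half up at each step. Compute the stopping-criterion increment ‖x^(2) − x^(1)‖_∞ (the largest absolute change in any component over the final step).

Iteration 1:
  u = (-5 - (-3)·1.000 - (-3)·1.000) / (7) = 0.143
  v = (10 - (-3)·1.000 - (1)·1.000) / (6) = 2.000
  w = (-8 - (-1)·1.000 - (2)·1.000) / (6) = -1.500
Iteration 2:
  u = (-5 - (-3)·2.000 - (-3)·-1.500) / (7) = -0.500
  v = (10 - (-3)·0.143 - (1)·-1.500) / (6) = 1.988
  w = (-8 - (-1)·0.143 - (2)·2.000) / (6) = -1.976
Change: (-0.643, -0.012, -0.476) → max |·| = 0.643

0.643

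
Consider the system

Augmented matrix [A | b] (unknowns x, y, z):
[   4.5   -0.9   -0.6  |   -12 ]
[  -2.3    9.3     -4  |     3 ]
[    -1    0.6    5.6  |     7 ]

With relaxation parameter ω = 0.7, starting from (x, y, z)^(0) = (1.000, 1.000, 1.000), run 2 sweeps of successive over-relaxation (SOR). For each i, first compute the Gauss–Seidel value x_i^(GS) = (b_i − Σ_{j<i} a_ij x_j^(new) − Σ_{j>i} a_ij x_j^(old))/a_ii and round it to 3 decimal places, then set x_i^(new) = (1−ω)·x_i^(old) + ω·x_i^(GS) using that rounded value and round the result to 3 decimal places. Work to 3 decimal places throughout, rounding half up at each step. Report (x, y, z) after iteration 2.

(-2.093, 0.333, 0.878)

Iteration 1:
  x: GS value = (-12 - (-0.9)·1.000 - (-0.6)·1.000) / (4.5) = -2.333;  x ← (1−ω)·1.000 + ω·-2.333 = -1.333
  y: GS value = (3 - (-2.3)·-1.333 - (-4)·1.000) / (9.3) = 0.423;  y ← (1−ω)·1.000 + ω·0.423 = 0.596
  z: GS value = (7 - (-1)·-1.333 - (0.6)·0.596) / (5.6) = 0.948;  z ← (1−ω)·1.000 + ω·0.948 = 0.964
Iteration 2:
  x: GS value = (-12 - (-0.9)·0.596 - (-0.6)·0.964) / (4.5) = -2.419;  x ← (1−ω)·-1.333 + ω·-2.419 = -2.093
  y: GS value = (3 - (-2.3)·-2.093 - (-4)·0.964) / (9.3) = 0.220;  y ← (1−ω)·0.596 + ω·0.220 = 0.333
  z: GS value = (7 - (-1)·-2.093 - (0.6)·0.333) / (5.6) = 0.841;  z ← (1−ω)·0.964 + ω·0.841 = 0.878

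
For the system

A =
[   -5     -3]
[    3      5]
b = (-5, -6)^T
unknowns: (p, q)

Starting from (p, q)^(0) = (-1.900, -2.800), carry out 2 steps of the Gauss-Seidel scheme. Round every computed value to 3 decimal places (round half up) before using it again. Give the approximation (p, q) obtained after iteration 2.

(2.685, -2.811)

Iteration 1:
  p = (-5 - (-3)·-2.800) / (-5) = 2.680
  q = (-6 - (3)·2.680) / (5) = -2.808
Iteration 2:
  p = (-5 - (-3)·-2.808) / (-5) = 2.685
  q = (-6 - (3)·2.685) / (5) = -2.811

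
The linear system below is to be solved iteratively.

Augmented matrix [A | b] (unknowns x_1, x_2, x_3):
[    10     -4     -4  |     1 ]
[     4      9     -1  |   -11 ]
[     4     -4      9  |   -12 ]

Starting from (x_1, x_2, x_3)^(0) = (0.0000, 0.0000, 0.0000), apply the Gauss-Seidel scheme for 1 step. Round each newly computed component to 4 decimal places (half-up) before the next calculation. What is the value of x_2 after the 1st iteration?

Iteration 1:
  x_1 = (1 - (-4)·0.0000 - (-4)·0.0000) / (10) = 0.1000
  x_2 = (-11 - (4)·0.1000 - (-1)·0.0000) / (9) = -1.2667
  x_3 = (-12 - (4)·0.1000 - (-4)·-1.2667) / (9) = -1.9408

-1.2667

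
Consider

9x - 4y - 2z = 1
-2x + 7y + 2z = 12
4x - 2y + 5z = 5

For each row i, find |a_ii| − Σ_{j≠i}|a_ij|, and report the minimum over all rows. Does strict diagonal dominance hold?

row 1: |9| − (4+2) = 3
row 2: |7| − (2+2) = 3
row 3: |5| − (4+2) = -1
minimum over rows = -1 → not strictly diagonally dominant

-1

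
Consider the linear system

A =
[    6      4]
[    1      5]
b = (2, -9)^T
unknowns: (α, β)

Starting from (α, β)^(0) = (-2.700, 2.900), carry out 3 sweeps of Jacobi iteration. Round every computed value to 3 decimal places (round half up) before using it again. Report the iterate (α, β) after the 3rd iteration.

Iteration 1:
  α = (2 - (4)·2.900) / (6) = -1.600
  β = (-9 - (1)·-2.700) / (5) = -1.260
Iteration 2:
  α = (2 - (4)·-1.260) / (6) = 1.173
  β = (-9 - (1)·-1.600) / (5) = -1.480
Iteration 3:
  α = (2 - (4)·-1.480) / (6) = 1.320
  β = (-9 - (1)·1.173) / (5) = -2.035

(1.320, -2.035)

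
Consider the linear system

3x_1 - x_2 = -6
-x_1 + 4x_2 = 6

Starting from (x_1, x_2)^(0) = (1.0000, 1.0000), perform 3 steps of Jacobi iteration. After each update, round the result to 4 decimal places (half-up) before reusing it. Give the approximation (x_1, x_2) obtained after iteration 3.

Iteration 1:
  x_1 = (-6 - (-1)·1.0000) / (3) = -1.6667
  x_2 = (6 - (-1)·1.0000) / (4) = 1.7500
Iteration 2:
  x_1 = (-6 - (-1)·1.7500) / (3) = -1.4167
  x_2 = (6 - (-1)·-1.6667) / (4) = 1.0833
Iteration 3:
  x_1 = (-6 - (-1)·1.0833) / (3) = -1.6389
  x_2 = (6 - (-1)·-1.4167) / (4) = 1.1458

(-1.6389, 1.1458)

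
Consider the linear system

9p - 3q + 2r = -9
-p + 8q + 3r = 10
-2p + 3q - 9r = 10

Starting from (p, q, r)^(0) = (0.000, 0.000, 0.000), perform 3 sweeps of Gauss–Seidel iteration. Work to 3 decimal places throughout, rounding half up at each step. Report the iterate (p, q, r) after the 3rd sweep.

(-0.421, 1.399, -0.551)

Iteration 1:
  p = (-9 - (-3)·0.000 - (2)·0.000) / (9) = -1.000
  q = (10 - (-1)·-1.000 - (3)·0.000) / (8) = 1.125
  r = (10 - (-2)·-1.000 - (3)·1.125) / (-9) = -0.514
Iteration 2:
  p = (-9 - (-3)·1.125 - (2)·-0.514) / (9) = -0.511
  q = (10 - (-1)·-0.511 - (3)·-0.514) / (8) = 1.379
  r = (10 - (-2)·-0.511 - (3)·1.379) / (-9) = -0.538
Iteration 3:
  p = (-9 - (-3)·1.379 - (2)·-0.538) / (9) = -0.421
  q = (10 - (-1)·-0.421 - (3)·-0.538) / (8) = 1.399
  r = (10 - (-2)·-0.421 - (3)·1.399) / (-9) = -0.551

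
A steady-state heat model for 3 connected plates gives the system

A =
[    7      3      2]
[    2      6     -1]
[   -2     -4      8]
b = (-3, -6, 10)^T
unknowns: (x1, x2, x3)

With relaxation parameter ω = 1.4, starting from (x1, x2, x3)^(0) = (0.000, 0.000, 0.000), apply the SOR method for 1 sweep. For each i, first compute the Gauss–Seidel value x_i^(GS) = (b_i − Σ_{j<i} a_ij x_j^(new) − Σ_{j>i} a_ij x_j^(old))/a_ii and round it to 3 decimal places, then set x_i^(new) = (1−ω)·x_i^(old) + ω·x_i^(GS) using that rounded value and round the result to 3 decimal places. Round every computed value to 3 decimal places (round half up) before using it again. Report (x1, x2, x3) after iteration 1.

(-0.601, -1.120, 0.756)

Iteration 1:
  x1: GS value = (-3 - (3)·0.000 - (2)·0.000) / (7) = -0.429;  x1 ← (1−ω)·0.000 + ω·-0.429 = -0.601
  x2: GS value = (-6 - (2)·-0.601 - (-1)·0.000) / (6) = -0.800;  x2 ← (1−ω)·0.000 + ω·-0.800 = -1.120
  x3: GS value = (10 - (-2)·-0.601 - (-4)·-1.120) / (8) = 0.540;  x3 ← (1−ω)·0.000 + ω·0.540 = 0.756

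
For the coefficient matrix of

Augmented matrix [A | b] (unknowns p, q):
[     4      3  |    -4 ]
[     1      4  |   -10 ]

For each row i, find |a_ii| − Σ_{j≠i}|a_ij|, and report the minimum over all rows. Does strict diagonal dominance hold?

1

row 1: |4| − (3) = 1
row 2: |4| − (1) = 3
minimum over rows = 1 → strictly diagonally dominant (convergence guaranteed)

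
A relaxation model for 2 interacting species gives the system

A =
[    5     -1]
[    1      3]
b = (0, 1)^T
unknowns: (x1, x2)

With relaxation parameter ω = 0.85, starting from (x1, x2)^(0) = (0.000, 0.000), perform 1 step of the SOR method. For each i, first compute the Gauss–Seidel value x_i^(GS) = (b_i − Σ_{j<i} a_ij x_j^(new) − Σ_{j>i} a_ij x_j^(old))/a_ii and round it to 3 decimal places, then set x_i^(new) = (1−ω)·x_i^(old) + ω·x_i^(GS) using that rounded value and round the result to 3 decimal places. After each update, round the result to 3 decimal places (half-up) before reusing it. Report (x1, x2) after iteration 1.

Iteration 1:
  x1: GS value = (0 - (-1)·0.000) / (5) = 0.000;  x1 ← (1−ω)·0.000 + ω·0.000 = 0.000
  x2: GS value = (1 - (1)·0.000) / (3) = 0.333;  x2 ← (1−ω)·0.000 + ω·0.333 = 0.283

(0.000, 0.283)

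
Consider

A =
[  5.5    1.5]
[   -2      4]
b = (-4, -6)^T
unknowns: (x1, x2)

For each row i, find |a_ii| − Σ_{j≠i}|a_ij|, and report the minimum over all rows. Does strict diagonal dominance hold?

row 1: |5.5| − (1.5) = 4
row 2: |4| − (2) = 2
minimum over rows = 2 → strictly diagonally dominant (convergence guaranteed)

2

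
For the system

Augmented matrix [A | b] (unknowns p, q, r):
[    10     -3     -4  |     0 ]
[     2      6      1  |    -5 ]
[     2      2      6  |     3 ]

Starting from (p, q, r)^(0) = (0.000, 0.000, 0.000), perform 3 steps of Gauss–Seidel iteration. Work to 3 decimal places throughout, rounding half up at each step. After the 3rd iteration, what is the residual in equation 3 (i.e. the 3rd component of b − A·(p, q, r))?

Iteration 1:
  p = (0 - (-3)·0.000 - (-4)·0.000) / (10) = 0.000
  q = (-5 - (2)·0.000 - (1)·0.000) / (6) = -0.833
  r = (3 - (2)·0.000 - (2)·-0.833) / (6) = 0.778
Iteration 2:
  p = (0 - (-3)·-0.833 - (-4)·0.778) / (10) = 0.061
  q = (-5 - (2)·0.061 - (1)·0.778) / (6) = -0.983
  r = (3 - (2)·0.061 - (2)·-0.983) / (6) = 0.807
Iteration 3:
  p = (0 - (-3)·-0.983 - (-4)·0.807) / (10) = 0.028
  q = (-5 - (2)·0.028 - (1)·0.807) / (6) = -0.977
  r = (3 - (2)·0.028 - (2)·-0.977) / (6) = 0.816
Residual b − A·x = (0.053, -0.010, 0.002)

0.002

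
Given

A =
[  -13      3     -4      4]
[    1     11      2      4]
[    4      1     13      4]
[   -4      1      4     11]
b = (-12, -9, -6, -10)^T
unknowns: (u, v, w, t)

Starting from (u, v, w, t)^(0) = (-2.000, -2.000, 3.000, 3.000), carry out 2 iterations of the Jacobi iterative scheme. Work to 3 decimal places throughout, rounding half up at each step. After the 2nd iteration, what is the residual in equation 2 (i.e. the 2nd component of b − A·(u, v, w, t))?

-10.216

Iteration 1:
  u = (-12 - (3)·-2.000 - (-4)·3.000 - (4)·3.000) / (-13) = 0.462
  v = (-9 - (1)·-2.000 - (2)·3.000 - (4)·3.000) / (11) = -2.273
  w = (-6 - (4)·-2.000 - (1)·-2.000 - (4)·3.000) / (13) = -0.615
  t = (-10 - (-4)·-2.000 - (1)·-2.000 - (4)·3.000) / (11) = -2.545
Iteration 2:
  u = (-12 - (3)·-2.273 - (-4)·-0.615 - (4)·-2.545) / (-13) = -0.195
  v = (-9 - (1)·0.462 - (2)·-0.615 - (4)·-2.545) / (11) = 0.177
  w = (-6 - (4)·0.462 - (1)·-2.273 - (4)·-2.545) / (13) = 0.354
  t = (-10 - (-4)·0.462 - (1)·-2.273 - (4)·-0.615) / (11) = -0.311
Residual b − A·x = (-12.406, -10.216, -8.755, -8.952)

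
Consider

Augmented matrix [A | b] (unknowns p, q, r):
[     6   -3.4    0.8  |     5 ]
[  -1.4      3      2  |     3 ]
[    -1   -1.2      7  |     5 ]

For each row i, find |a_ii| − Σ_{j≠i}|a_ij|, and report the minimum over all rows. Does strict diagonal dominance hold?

row 1: |6| − (3.4+0.8) = 1.8
row 2: |3| − (1.4+2) = -0.4
row 3: |7| − (1+1.2) = 4.8
minimum over rows = -0.4 → not strictly diagonally dominant

-0.4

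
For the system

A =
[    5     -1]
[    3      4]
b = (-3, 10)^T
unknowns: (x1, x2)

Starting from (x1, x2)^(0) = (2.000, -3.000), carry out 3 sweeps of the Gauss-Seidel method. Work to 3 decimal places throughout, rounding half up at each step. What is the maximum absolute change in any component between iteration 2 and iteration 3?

0.192

Iteration 1:
  x1 = (-3 - (-1)·-3.000) / (5) = -1.200
  x2 = (10 - (3)·-1.200) / (4) = 3.400
Iteration 2:
  x1 = (-3 - (-1)·3.400) / (5) = 0.080
  x2 = (10 - (3)·0.080) / (4) = 2.440
Iteration 3:
  x1 = (-3 - (-1)·2.440) / (5) = -0.112
  x2 = (10 - (3)·-0.112) / (4) = 2.584
Change: (-0.192, 0.144) → max |·| = 0.192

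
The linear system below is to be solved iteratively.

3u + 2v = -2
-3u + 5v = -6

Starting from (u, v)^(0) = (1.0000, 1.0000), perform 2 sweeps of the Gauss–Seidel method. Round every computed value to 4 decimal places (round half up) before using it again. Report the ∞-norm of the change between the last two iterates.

Iteration 1:
  u = (-2 - (2)·1.0000) / (3) = -1.3333
  v = (-6 - (-3)·-1.3333) / (5) = -2.0000
Iteration 2:
  u = (-2 - (2)·-2.0000) / (3) = 0.6667
  v = (-6 - (-3)·0.6667) / (5) = -0.8000
Change: (2.0000, 1.2000) → max |·| = 2.0000

2.0000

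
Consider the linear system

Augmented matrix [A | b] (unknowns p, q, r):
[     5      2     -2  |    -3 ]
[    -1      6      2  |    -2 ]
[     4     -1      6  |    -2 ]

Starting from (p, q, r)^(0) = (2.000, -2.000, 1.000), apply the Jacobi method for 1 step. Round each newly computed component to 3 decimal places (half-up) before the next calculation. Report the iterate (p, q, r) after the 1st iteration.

Iteration 1:
  p = (-3 - (2)·-2.000 - (-2)·1.000) / (5) = 0.600
  q = (-2 - (-1)·2.000 - (2)·1.000) / (6) = -0.333
  r = (-2 - (4)·2.000 - (-1)·-2.000) / (6) = -2.000

(0.600, -0.333, -2.000)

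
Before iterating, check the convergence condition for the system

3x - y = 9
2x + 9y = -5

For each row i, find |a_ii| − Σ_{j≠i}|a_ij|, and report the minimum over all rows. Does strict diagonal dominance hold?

row 1: |3| − (1) = 2
row 2: |9| − (2) = 7
minimum over rows = 2 → strictly diagonally dominant (convergence guaranteed)

2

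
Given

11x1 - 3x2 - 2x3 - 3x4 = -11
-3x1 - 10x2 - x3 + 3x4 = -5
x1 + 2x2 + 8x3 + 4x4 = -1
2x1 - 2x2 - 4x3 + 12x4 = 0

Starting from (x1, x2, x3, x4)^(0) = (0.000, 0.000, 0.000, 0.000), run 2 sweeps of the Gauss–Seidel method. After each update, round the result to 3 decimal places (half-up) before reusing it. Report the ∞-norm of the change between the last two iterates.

Iteration 1:
  x1 = (-11 - (-3)·0.000 - (-2)·0.000 - (-3)·0.000) / (11) = -1.000
  x2 = (-5 - (-3)·-1.000 - (-1)·0.000 - (3)·0.000) / (-10) = 0.800
  x3 = (-1 - (1)·-1.000 - (2)·0.800 - (4)·0.000) / (8) = -0.200
  x4 = (0 - (2)·-1.000 - (-2)·0.800 - (-4)·-0.200) / (12) = 0.233
Iteration 2:
  x1 = (-11 - (-3)·0.800 - (-2)·-0.200 - (-3)·0.233) / (11) = -0.755
  x2 = (-5 - (-3)·-0.755 - (-1)·-0.200 - (3)·0.233) / (-10) = 0.816
  x3 = (-1 - (1)·-0.755 - (2)·0.816 - (4)·0.233) / (8) = -0.351
  x4 = (0 - (2)·-0.755 - (-2)·0.816 - (-4)·-0.351) / (12) = 0.145
Change: (0.245, 0.016, -0.151, -0.088) → max |·| = 0.245

0.245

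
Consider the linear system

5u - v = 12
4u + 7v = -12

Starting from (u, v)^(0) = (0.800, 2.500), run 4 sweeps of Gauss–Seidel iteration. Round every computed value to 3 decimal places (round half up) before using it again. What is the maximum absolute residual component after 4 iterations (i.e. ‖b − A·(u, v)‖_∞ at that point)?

Iteration 1:
  u = (12 - (-1)·2.500) / (5) = 2.900
  v = (-12 - (4)·2.900) / (7) = -3.371
Iteration 2:
  u = (12 - (-1)·-3.371) / (5) = 1.726
  v = (-12 - (4)·1.726) / (7) = -2.701
Iteration 3:
  u = (12 - (-1)·-2.701) / (5) = 1.860
  v = (-12 - (4)·1.860) / (7) = -2.777
Iteration 4:
  u = (12 - (-1)·-2.777) / (5) = 1.845
  v = (-12 - (4)·1.845) / (7) = -2.769
Residual b − A·x = (0.006, 0.003); ∞-norm = 0.006

0.006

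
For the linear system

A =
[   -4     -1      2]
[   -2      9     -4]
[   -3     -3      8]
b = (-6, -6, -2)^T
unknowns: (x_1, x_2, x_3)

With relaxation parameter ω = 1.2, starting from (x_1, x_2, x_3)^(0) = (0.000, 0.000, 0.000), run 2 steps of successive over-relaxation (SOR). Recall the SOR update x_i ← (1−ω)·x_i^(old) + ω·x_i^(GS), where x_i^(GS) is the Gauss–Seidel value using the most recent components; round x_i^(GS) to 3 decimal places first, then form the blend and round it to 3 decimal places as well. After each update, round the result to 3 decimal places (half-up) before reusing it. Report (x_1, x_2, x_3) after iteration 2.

Iteration 1:
  x_1: GS value = (-6 - (-1)·0.000 - (2)·0.000) / (-4) = 1.500;  x_1 ← (1−ω)·0.000 + ω·1.500 = 1.800
  x_2: GS value = (-6 - (-2)·1.800 - (-4)·0.000) / (9) = -0.267;  x_2 ← (1−ω)·0.000 + ω·-0.267 = -0.320
  x_3: GS value = (-2 - (-3)·1.800 - (-3)·-0.320) / (8) = 0.305;  x_3 ← (1−ω)·0.000 + ω·0.305 = 0.366
Iteration 2:
  x_1: GS value = (-6 - (-1)·-0.320 - (2)·0.366) / (-4) = 1.763;  x_1 ← (1−ω)·1.800 + ω·1.763 = 1.756
  x_2: GS value = (-6 - (-2)·1.756 - (-4)·0.366) / (9) = -0.114;  x_2 ← (1−ω)·-0.320 + ω·-0.114 = -0.073
  x_3: GS value = (-2 - (-3)·1.756 - (-3)·-0.073) / (8) = 0.381;  x_3 ← (1−ω)·0.366 + ω·0.381 = 0.384

(1.756, -0.073, 0.384)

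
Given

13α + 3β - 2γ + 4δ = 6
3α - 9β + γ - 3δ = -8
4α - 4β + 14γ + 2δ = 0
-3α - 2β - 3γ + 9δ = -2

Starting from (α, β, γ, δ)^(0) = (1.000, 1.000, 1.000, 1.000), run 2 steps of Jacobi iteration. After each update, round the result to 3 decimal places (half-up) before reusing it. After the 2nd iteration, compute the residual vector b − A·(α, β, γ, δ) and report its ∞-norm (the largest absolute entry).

Iteration 1:
  α = (6 - (3)·1.000 - (-2)·1.000 - (4)·1.000) / (13) = 0.077
  β = (-8 - (3)·1.000 - (1)·1.000 - (-3)·1.000) / (-9) = 1.000
  γ = (0 - (4)·1.000 - (-4)·1.000 - (2)·1.000) / (14) = -0.143
  δ = (-2 - (-3)·1.000 - (-2)·1.000 - (-3)·1.000) / (9) = 0.667
Iteration 2:
  α = (6 - (3)·1.000 - (-2)·-0.143 - (4)·0.667) / (13) = 0.004
  β = (-8 - (3)·0.077 - (1)·-0.143 - (-3)·0.667) / (-9) = 0.676
  γ = (0 - (4)·0.077 - (-4)·1.000 - (2)·0.667) / (14) = 0.168
  δ = (-2 - (-3)·0.077 - (-2)·1.000 - (-3)·-0.143) / (9) = -0.022
Residual b − A·x = (4.344, -2.162, 0.380, 0.066); ∞-norm = 4.344

4.344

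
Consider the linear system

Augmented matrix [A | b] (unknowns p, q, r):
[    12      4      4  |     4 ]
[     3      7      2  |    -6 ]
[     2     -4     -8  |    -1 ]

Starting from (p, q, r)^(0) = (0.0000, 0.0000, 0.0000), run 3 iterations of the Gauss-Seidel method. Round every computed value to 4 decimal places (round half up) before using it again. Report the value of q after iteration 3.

-1.2998

Iteration 1:
  p = (4 - (4)·0.0000 - (4)·0.0000) / (12) = 0.3333
  q = (-6 - (3)·0.3333 - (2)·0.0000) / (7) = -1.0000
  r = (-1 - (2)·0.3333 - (-4)·-1.0000) / (-8) = 0.7083
Iteration 2:
  p = (4 - (4)·-1.0000 - (4)·0.7083) / (12) = 0.4306
  q = (-6 - (3)·0.4306 - (2)·0.7083) / (7) = -1.2441
  r = (-1 - (2)·0.4306 - (-4)·-1.2441) / (-8) = 0.8547
Iteration 3:
  p = (4 - (4)·-1.2441 - (4)·0.8547) / (12) = 0.4631
  q = (-6 - (3)·0.4631 - (2)·0.8547) / (7) = -1.2998
  r = (-1 - (2)·0.4631 - (-4)·-1.2998) / (-8) = 0.8907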